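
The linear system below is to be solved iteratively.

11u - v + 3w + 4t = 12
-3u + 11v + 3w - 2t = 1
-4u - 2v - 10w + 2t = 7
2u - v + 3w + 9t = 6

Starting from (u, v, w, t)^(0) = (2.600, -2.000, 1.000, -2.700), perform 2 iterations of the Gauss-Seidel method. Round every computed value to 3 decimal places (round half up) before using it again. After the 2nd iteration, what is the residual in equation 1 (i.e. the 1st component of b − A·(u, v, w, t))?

Iteration 1:
  u = (12 - (-1)·-2.000 - (3)·1.000 - (4)·-2.700) / (11) = 1.618
  v = (1 - (-3)·1.618 - (3)·1.000 - (-2)·-2.700) / (11) = -0.231
  w = (7 - (-4)·1.618 - (-2)·-0.231 - (2)·-2.700) / (-10) = -1.841
  t = (6 - (2)·1.618 - (-1)·-0.231 - (3)·-1.841) / (9) = 0.895
Iteration 2:
  u = (12 - (-1)·-0.231 - (3)·-1.841 - (4)·0.895) / (11) = 1.247
  v = (1 - (-3)·1.247 - (3)·-1.841 - (-2)·0.895) / (11) = 1.096
  w = (7 - (-4)·1.247 - (-2)·1.096 - (2)·0.895) / (-10) = -1.239
  t = (6 - (2)·1.247 - (-1)·1.096 - (3)·-1.239) / (9) = 0.924
Residual b − A·x = (-0.600, -1.750, -0.058, 0.003)

-0.600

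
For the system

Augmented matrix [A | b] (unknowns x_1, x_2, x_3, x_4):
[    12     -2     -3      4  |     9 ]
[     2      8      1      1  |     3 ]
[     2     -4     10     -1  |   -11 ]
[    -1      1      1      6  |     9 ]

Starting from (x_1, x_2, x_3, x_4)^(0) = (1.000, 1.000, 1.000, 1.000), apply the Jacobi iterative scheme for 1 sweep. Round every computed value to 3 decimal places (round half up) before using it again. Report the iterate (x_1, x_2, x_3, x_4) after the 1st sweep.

(0.833, -0.125, -0.800, 1.333)

Iteration 1:
  x_1 = (9 - (-2)·1.000 - (-3)·1.000 - (4)·1.000) / (12) = 0.833
  x_2 = (3 - (2)·1.000 - (1)·1.000 - (1)·1.000) / (8) = -0.125
  x_3 = (-11 - (2)·1.000 - (-4)·1.000 - (-1)·1.000) / (10) = -0.800
  x_4 = (9 - (-1)·1.000 - (1)·1.000 - (1)·1.000) / (6) = 1.333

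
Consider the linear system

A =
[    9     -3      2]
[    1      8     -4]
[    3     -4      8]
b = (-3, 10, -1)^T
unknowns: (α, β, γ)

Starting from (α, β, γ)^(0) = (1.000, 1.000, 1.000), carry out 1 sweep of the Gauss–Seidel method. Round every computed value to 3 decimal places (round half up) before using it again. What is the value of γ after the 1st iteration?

0.847

Iteration 1:
  α = (-3 - (-3)·1.000 - (2)·1.000) / (9) = -0.222
  β = (10 - (1)·-0.222 - (-4)·1.000) / (8) = 1.778
  γ = (-1 - (3)·-0.222 - (-4)·1.778) / (8) = 0.847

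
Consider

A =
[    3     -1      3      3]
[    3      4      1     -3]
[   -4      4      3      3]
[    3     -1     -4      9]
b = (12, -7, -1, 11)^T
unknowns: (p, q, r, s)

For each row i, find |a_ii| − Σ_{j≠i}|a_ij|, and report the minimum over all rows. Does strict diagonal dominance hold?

-8

row 1: |3| − (1+3+3) = -4
row 2: |4| − (3+1+3) = -3
row 3: |3| − (4+4+3) = -8
row 4: |9| − (3+1+4) = 1
minimum over rows = -8 → not strictly diagonally dominant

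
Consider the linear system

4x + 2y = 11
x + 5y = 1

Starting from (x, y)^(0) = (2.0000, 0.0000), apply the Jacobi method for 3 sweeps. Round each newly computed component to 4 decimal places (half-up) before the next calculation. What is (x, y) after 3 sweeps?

Iteration 1:
  x = (11 - (2)·0.0000) / (4) = 2.7500
  y = (1 - (1)·2.0000) / (5) = -0.2000
Iteration 2:
  x = (11 - (2)·-0.2000) / (4) = 2.8500
  y = (1 - (1)·2.7500) / (5) = -0.3500
Iteration 3:
  x = (11 - (2)·-0.3500) / (4) = 2.9250
  y = (1 - (1)·2.8500) / (5) = -0.3700

(2.9250, -0.3700)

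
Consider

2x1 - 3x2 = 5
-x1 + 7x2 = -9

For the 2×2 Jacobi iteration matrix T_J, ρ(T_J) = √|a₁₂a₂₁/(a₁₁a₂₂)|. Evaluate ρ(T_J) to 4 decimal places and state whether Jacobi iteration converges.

a₁₂a₂₁/(a₁₁a₂₂) = (-3)·(-1) / ((2)·(7)) = 0.214286
ρ = √|0.214286| = √0.214286 = 0.4629
ρ < 1, so Jacobi converges

0.4629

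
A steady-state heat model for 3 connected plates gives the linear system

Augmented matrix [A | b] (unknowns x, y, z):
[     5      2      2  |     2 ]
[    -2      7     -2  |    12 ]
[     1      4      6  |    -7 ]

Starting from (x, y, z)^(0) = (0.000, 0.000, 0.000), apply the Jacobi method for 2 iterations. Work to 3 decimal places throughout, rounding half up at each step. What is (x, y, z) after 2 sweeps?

(0.181, 1.495, -2.376)

Iteration 1:
  x = (2 - (2)·0.000 - (2)·0.000) / (5) = 0.400
  y = (12 - (-2)·0.000 - (-2)·0.000) / (7) = 1.714
  z = (-7 - (1)·0.000 - (4)·0.000) / (6) = -1.167
Iteration 2:
  x = (2 - (2)·1.714 - (2)·-1.167) / (5) = 0.181
  y = (12 - (-2)·0.400 - (-2)·-1.167) / (7) = 1.495
  z = (-7 - (1)·0.400 - (4)·1.714) / (6) = -2.376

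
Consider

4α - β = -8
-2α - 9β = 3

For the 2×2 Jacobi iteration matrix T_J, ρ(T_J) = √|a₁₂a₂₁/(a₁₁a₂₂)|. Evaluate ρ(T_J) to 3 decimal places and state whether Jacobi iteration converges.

0.236

a₁₂a₂₁/(a₁₁a₂₂) = (-1)·(-2) / ((4)·(-9)) = -0.055556
ρ = √|-0.055556| = √0.055556 = 0.236
ρ < 1, so Jacobi converges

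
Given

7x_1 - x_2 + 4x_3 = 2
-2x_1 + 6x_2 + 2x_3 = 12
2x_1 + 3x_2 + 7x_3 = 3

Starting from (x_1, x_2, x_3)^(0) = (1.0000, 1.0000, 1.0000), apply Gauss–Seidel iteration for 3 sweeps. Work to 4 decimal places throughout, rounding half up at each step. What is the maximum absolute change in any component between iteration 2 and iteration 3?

0.3888

Iteration 1:
  x_1 = (2 - (-1)·1.0000 - (4)·1.0000) / (7) = -0.1429
  x_2 = (12 - (-2)·-0.1429 - (2)·1.0000) / (6) = 1.6190
  x_3 = (3 - (2)·-0.1429 - (3)·1.6190) / (7) = -0.2245
Iteration 2:
  x_1 = (2 - (-1)·1.6190 - (4)·-0.2245) / (7) = 0.6453
  x_2 = (12 - (-2)·0.6453 - (2)·-0.2245) / (6) = 2.2899
  x_3 = (3 - (2)·0.6453 - (3)·2.2899) / (7) = -0.7372
Iteration 3:
  x_1 = (2 - (-1)·2.2899 - (4)·-0.7372) / (7) = 1.0341
  x_2 = (12 - (-2)·1.0341 - (2)·-0.7372) / (6) = 2.5904
  x_3 = (3 - (2)·1.0341 - (3)·2.5904) / (7) = -0.9771
Change: (0.3888, 0.3005, -0.2399) → max |·| = 0.3888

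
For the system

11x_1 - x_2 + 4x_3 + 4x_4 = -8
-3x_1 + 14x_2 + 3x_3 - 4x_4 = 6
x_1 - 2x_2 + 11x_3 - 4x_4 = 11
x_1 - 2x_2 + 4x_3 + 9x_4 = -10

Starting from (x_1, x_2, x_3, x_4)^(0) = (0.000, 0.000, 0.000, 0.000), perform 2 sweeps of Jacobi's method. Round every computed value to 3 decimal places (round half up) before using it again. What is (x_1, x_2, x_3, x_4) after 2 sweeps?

Iteration 1:
  x_1 = (-8 - (-1)·0.000 - (4)·0.000 - (4)·0.000) / (11) = -0.727
  x_2 = (6 - (-3)·0.000 - (3)·0.000 - (-4)·0.000) / (14) = 0.429
  x_3 = (11 - (1)·0.000 - (-2)·0.000 - (-4)·0.000) / (11) = 1.000
  x_4 = (-10 - (1)·0.000 - (-2)·0.000 - (4)·0.000) / (9) = -1.111
Iteration 2:
  x_1 = (-8 - (-1)·0.429 - (4)·1.000 - (4)·-1.111) / (11) = -0.648
  x_2 = (6 - (-3)·-0.727 - (3)·1.000 - (-4)·-1.111) / (14) = -0.259
  x_3 = (11 - (1)·-0.727 - (-2)·0.429 - (-4)·-1.111) / (11) = 0.740
  x_4 = (-10 - (1)·-0.727 - (-2)·0.429 - (4)·1.000) / (9) = -1.379

(-0.648, -0.259, 0.740, -1.379)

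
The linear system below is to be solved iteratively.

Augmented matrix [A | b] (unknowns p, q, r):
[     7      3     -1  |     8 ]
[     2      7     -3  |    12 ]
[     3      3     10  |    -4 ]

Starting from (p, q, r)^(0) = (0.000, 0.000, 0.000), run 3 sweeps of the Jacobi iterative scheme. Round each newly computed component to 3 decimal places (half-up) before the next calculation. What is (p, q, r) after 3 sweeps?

Iteration 1:
  p = (8 - (3)·0.000 - (-1)·0.000) / (7) = 1.143
  q = (12 - (2)·0.000 - (-3)·0.000) / (7) = 1.714
  r = (-4 - (3)·0.000 - (3)·0.000) / (10) = -0.400
Iteration 2:
  p = (8 - (3)·1.714 - (-1)·-0.400) / (7) = 0.351
  q = (12 - (2)·1.143 - (-3)·-0.400) / (7) = 1.216
  r = (-4 - (3)·1.143 - (3)·1.714) / (10) = -1.257
Iteration 3:
  p = (8 - (3)·1.216 - (-1)·-1.257) / (7) = 0.442
  q = (12 - (2)·0.351 - (-3)·-1.257) / (7) = 1.075
  r = (-4 - (3)·0.351 - (3)·1.216) / (10) = -0.870

(0.442, 1.075, -0.870)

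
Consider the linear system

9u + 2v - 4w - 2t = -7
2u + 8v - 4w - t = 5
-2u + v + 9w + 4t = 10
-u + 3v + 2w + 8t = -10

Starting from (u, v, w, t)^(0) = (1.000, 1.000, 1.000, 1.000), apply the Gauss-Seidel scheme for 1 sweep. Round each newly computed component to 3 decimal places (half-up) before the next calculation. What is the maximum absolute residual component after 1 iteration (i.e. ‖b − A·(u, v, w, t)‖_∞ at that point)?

11.608

Iteration 1:
  u = (-7 - (2)·1.000 - (-4)·1.000 - (-2)·1.000) / (9) = -0.333
  v = (5 - (2)·-0.333 - (-4)·1.000 - (-1)·1.000) / (8) = 1.333
  w = (10 - (-2)·-0.333 - (1)·1.333 - (4)·1.000) / (9) = 0.445
  t = (-10 - (-1)·-0.333 - (3)·1.333 - (2)·0.445) / (8) = -1.903
Residual b − A·x = (-8.695, -5.121, 11.608, 0.002); ∞-norm = 11.608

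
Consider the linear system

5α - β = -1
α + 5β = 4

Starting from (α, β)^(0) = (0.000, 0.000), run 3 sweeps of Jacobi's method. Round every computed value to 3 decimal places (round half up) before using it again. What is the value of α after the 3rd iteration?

Iteration 1:
  α = (-1 - (-1)·0.000) / (5) = -0.200
  β = (4 - (1)·0.000) / (5) = 0.800
Iteration 2:
  α = (-1 - (-1)·0.800) / (5) = -0.040
  β = (4 - (1)·-0.200) / (5) = 0.840
Iteration 3:
  α = (-1 - (-1)·0.840) / (5) = -0.032
  β = (4 - (1)·-0.040) / (5) = 0.808

-0.032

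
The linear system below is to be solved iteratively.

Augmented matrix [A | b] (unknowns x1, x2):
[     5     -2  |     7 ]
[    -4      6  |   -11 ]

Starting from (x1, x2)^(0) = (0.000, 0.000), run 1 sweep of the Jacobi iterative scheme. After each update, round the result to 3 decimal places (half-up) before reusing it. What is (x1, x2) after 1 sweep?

(1.400, -1.833)

Iteration 1:
  x1 = (7 - (-2)·0.000) / (5) = 1.400
  x2 = (-11 - (-4)·0.000) / (6) = -1.833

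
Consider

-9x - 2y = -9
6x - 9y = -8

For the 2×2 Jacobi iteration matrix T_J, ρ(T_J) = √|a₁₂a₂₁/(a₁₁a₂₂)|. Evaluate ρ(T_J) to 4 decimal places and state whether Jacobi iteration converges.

a₁₂a₂₁/(a₁₁a₂₂) = (-2)·(6) / ((-9)·(-9)) = -0.148148
ρ = √|-0.148148| = √0.148148 = 0.3849
ρ < 1, so Jacobi converges

0.3849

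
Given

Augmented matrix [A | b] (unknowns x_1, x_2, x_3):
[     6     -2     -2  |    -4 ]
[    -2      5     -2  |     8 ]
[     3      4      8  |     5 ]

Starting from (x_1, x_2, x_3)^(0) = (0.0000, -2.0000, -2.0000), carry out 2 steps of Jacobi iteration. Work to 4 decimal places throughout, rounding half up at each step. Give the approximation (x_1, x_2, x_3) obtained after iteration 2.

(0.1417, 1.4500, 0.9750)

Iteration 1:
  x_1 = (-4 - (-2)·-2.0000 - (-2)·-2.0000) / (6) = -2.0000
  x_2 = (8 - (-2)·0.0000 - (-2)·-2.0000) / (5) = 0.8000
  x_3 = (5 - (3)·0.0000 - (4)·-2.0000) / (8) = 1.6250
Iteration 2:
  x_1 = (-4 - (-2)·0.8000 - (-2)·1.6250) / (6) = 0.1417
  x_2 = (8 - (-2)·-2.0000 - (-2)·1.6250) / (5) = 1.4500
  x_3 = (5 - (3)·-2.0000 - (4)·0.8000) / (8) = 0.9750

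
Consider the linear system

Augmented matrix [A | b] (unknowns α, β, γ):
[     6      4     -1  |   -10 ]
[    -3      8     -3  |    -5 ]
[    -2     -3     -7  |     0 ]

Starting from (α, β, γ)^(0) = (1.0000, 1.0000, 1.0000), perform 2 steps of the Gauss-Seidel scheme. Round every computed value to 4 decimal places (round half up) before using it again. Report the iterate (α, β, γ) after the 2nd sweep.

(-0.7793, -0.5143, 0.4431)

Iteration 1:
  α = (-10 - (4)·1.0000 - (-1)·1.0000) / (6) = -2.1667
  β = (-5 - (-3)·-2.1667 - (-3)·1.0000) / (8) = -1.0625
  γ = (0 - (-2)·-2.1667 - (-3)·-1.0625) / (-7) = 1.0744
Iteration 2:
  α = (-10 - (4)·-1.0625 - (-1)·1.0744) / (6) = -0.7793
  β = (-5 - (-3)·-0.7793 - (-3)·1.0744) / (8) = -0.5143
  γ = (0 - (-2)·-0.7793 - (-3)·-0.5143) / (-7) = 0.4431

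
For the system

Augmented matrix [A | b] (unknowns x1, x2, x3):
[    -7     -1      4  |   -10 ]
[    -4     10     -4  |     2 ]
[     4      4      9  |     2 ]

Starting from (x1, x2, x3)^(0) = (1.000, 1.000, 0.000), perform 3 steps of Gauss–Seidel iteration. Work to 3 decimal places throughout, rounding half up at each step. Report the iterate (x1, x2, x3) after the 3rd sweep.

Iteration 1:
  x1 = (-10 - (-1)·1.000 - (4)·0.000) / (-7) = 1.286
  x2 = (2 - (-4)·1.286 - (-4)·0.000) / (10) = 0.714
  x3 = (2 - (4)·1.286 - (4)·0.714) / (9) = -0.667
Iteration 2:
  x1 = (-10 - (-1)·0.714 - (4)·-0.667) / (-7) = 0.945
  x2 = (2 - (-4)·0.945 - (-4)·-0.667) / (10) = 0.311
  x3 = (2 - (4)·0.945 - (4)·0.311) / (9) = -0.336
Iteration 3:
  x1 = (-10 - (-1)·0.311 - (4)·-0.336) / (-7) = 1.192
  x2 = (2 - (-4)·1.192 - (-4)·-0.336) / (10) = 0.542
  x3 = (2 - (4)·1.192 - (4)·0.542) / (9) = -0.548

(1.192, 0.542, -0.548)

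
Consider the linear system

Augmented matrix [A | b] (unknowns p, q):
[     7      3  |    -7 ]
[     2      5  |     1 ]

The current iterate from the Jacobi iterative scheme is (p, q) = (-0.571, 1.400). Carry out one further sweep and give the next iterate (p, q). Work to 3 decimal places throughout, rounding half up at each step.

(-1.600, 0.428)

One sweep:
  p = (-7 - (3)·1.400) / (7) = -1.600
  q = (1 - (2)·-0.571) / (5) = 0.428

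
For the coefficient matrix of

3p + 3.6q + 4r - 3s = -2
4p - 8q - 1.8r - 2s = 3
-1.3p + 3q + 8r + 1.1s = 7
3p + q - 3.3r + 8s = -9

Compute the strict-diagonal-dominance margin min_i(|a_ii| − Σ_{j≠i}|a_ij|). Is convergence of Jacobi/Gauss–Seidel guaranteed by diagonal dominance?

row 1: |3| − (3.6+4+3) = -7.6
row 2: |-8| − (4+1.8+2) = 0.2
row 3: |8| − (1.3+3+1.1) = 2.6
row 4: |8| − (3+1+3.3) = 0.7
minimum over rows = -7.6 → not strictly diagonally dominant

-7.6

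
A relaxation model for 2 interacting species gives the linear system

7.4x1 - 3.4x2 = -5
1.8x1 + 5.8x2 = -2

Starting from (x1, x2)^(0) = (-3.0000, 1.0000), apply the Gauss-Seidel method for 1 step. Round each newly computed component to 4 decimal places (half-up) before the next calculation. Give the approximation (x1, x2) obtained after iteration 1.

Iteration 1:
  x1 = (-5 - (-3.4)·1.0000) / (7.4) = -0.2162
  x2 = (-2 - (1.8)·-0.2162) / (5.8) = -0.2777

(-0.2162, -0.2777)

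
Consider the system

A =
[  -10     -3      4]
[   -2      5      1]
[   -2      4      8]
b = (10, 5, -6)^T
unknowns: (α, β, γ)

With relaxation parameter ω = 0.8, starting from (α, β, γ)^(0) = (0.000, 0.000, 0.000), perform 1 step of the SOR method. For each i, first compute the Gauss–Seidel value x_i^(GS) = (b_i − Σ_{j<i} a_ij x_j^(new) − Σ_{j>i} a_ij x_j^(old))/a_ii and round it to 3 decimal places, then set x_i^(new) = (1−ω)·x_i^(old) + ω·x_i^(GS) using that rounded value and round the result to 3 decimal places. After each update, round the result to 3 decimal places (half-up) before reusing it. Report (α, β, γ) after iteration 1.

Iteration 1:
  α: GS value = (10 - (-3)·0.000 - (4)·0.000) / (-10) = -1.000;  α ← (1−ω)·0.000 + ω·-1.000 = -0.800
  β: GS value = (5 - (-2)·-0.800 - (1)·0.000) / (5) = 0.680;  β ← (1−ω)·0.000 + ω·0.680 = 0.544
  γ: GS value = (-6 - (-2)·-0.800 - (4)·0.544) / (8) = -1.222;  γ ← (1−ω)·0.000 + ω·-1.222 = -0.978

(-0.800, 0.544, -0.978)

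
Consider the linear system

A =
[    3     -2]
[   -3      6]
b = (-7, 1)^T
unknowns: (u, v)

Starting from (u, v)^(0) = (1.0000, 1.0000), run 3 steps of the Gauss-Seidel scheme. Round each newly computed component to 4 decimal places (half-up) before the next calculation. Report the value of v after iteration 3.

Iteration 1:
  u = (-7 - (-2)·1.0000) / (3) = -1.6667
  v = (1 - (-3)·-1.6667) / (6) = -0.6667
Iteration 2:
  u = (-7 - (-2)·-0.6667) / (3) = -2.7778
  v = (1 - (-3)·-2.7778) / (6) = -1.2222
Iteration 3:
  u = (-7 - (-2)·-1.2222) / (3) = -3.1481
  v = (1 - (-3)·-3.1481) / (6) = -1.4074

-1.4074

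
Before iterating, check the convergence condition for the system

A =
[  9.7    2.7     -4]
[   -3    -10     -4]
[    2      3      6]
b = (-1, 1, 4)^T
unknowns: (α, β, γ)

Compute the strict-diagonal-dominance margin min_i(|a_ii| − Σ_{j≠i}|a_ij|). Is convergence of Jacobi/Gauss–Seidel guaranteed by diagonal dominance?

1

row 1: |9.7| − (2.7+4) = 3
row 2: |-10| − (3+4) = 3
row 3: |6| − (2+3) = 1
minimum over rows = 1 → strictly diagonally dominant (convergence guaranteed)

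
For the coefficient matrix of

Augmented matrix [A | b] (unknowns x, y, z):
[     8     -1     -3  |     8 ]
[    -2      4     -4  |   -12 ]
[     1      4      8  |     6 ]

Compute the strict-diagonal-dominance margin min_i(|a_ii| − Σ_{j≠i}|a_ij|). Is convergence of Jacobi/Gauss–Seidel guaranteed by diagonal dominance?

row 1: |8| − (1+3) = 4
row 2: |4| − (2+4) = -2
row 3: |8| − (1+4) = 3
minimum over rows = -2 → not strictly diagonally dominant

-2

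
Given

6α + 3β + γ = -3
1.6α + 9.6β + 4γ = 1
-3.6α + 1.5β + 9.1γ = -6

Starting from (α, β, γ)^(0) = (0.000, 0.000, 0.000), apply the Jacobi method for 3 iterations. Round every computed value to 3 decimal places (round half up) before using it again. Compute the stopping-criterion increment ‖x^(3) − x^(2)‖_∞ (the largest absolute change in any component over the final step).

Iteration 1:
  α = (-3 - (3)·0.000 - (1)·0.000) / (6) = -0.500
  β = (1 - (1.6)·0.000 - (4)·0.000) / (9.6) = 0.104
  γ = (-6 - (-3.6)·0.000 - (1.5)·0.000) / (9.1) = -0.659
Iteration 2:
  α = (-3 - (3)·0.104 - (1)·-0.659) / (6) = -0.442
  β = (1 - (1.6)·-0.500 - (4)·-0.659) / (9.6) = 0.462
  γ = (-6 - (-3.6)·-0.500 - (1.5)·0.104) / (9.1) = -0.874
Iteration 3:
  α = (-3 - (3)·0.462 - (1)·-0.874) / (6) = -0.585
  β = (1 - (1.6)·-0.442 - (4)·-0.874) / (9.6) = 0.542
  γ = (-6 - (-3.6)·-0.442 - (1.5)·0.462) / (9.1) = -0.910
Change: (-0.143, 0.080, -0.036) → max |·| = 0.143

0.143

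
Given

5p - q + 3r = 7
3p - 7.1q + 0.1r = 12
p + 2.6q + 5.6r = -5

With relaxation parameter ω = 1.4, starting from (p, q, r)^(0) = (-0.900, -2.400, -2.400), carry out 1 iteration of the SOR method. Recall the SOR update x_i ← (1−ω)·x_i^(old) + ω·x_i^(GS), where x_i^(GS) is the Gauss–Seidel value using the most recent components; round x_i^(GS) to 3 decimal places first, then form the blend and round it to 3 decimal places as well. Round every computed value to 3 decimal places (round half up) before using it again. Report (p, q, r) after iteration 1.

(3.664, 0.714, -1.671)

Iteration 1:
  p: GS value = (7 - (-1)·-2.400 - (3)·-2.400) / (5) = 2.360;  p ← (1−ω)·-0.900 + ω·2.360 = 3.664
  q: GS value = (12 - (3)·3.664 - (0.1)·-2.400) / (-7.1) = -0.176;  q ← (1−ω)·-2.400 + ω·-0.176 = 0.714
  r: GS value = (-5 - (1)·3.664 - (2.6)·0.714) / (5.6) = -1.879;  r ← (1−ω)·-2.400 + ω·-1.879 = -1.671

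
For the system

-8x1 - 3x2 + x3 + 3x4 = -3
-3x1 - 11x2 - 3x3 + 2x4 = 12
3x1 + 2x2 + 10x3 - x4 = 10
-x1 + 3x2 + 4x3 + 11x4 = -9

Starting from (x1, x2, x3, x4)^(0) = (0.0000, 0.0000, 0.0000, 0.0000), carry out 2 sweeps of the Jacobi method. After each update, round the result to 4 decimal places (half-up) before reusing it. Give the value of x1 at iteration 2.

Iteration 1:
  x1 = (-3 - (-3)·0.0000 - (1)·0.0000 - (3)·0.0000) / (-8) = 0.3750
  x2 = (12 - (-3)·0.0000 - (-3)·0.0000 - (2)·0.0000) / (-11) = -1.0909
  x3 = (10 - (3)·0.0000 - (2)·0.0000 - (-1)·0.0000) / (10) = 1.0000
  x4 = (-9 - (-1)·0.0000 - (3)·0.0000 - (4)·0.0000) / (11) = -0.8182
Iteration 2:
  x1 = (-3 - (-3)·-1.0909 - (1)·1.0000 - (3)·-0.8182) / (-8) = 0.6023
  x2 = (12 - (-3)·0.3750 - (-3)·1.0000 - (2)·-0.8182) / (-11) = -1.6147
  x3 = (10 - (3)·0.3750 - (2)·-1.0909 - (-1)·-0.8182) / (10) = 1.0239
  x4 = (-9 - (-1)·0.3750 - (3)·-1.0909 - (4)·1.0000) / (11) = -0.8502

0.6023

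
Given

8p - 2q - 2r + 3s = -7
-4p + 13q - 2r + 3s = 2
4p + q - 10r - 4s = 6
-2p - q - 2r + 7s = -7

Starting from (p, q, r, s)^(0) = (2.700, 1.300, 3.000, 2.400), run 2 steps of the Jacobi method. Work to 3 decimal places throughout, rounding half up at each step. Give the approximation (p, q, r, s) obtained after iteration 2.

Iteration 1:
  p = (-7 - (-2)·1.300 - (-2)·3.000 - (3)·2.400) / (8) = -0.700
  q = (2 - (-4)·2.700 - (-2)·3.000 - (3)·2.400) / (13) = 0.892
  r = (6 - (4)·2.700 - (1)·1.300 - (-4)·2.400) / (-10) = -0.350
  s = (-7 - (-2)·2.700 - (-1)·1.300 - (-2)·3.000) / (7) = 0.814
Iteration 2:
  p = (-7 - (-2)·0.892 - (-2)·-0.350 - (3)·0.814) / (8) = -1.045
  q = (2 - (-4)·-0.700 - (-2)·-0.350 - (3)·0.814) / (13) = -0.303
  r = (6 - (4)·-0.700 - (1)·0.892 - (-4)·0.814) / (-10) = -1.116
  s = (-7 - (-2)·-0.700 - (-1)·0.892 - (-2)·-0.350) / (7) = -1.173

(-1.045, -0.303, -1.116, -1.173)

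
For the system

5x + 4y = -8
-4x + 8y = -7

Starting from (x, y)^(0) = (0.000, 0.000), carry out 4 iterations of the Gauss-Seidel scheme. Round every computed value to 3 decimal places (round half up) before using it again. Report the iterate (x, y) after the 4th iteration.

Iteration 1:
  x = (-8 - (4)·0.000) / (5) = -1.600
  y = (-7 - (-4)·-1.600) / (8) = -1.675
Iteration 2:
  x = (-8 - (4)·-1.675) / (5) = -0.260
  y = (-7 - (-4)·-0.260) / (8) = -1.005
Iteration 3:
  x = (-8 - (4)·-1.005) / (5) = -0.796
  y = (-7 - (-4)·-0.796) / (8) = -1.273
Iteration 4:
  x = (-8 - (4)·-1.273) / (5) = -0.582
  y = (-7 - (-4)·-0.582) / (8) = -1.166

(-0.582, -1.166)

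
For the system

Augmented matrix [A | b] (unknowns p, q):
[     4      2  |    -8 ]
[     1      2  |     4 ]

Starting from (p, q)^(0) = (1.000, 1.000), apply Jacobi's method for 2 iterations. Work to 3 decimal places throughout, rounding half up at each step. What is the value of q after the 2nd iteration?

Iteration 1:
  p = (-8 - (2)·1.000) / (4) = -2.500
  q = (4 - (1)·1.000) / (2) = 1.500
Iteration 2:
  p = (-8 - (2)·1.500) / (4) = -2.750
  q = (4 - (1)·-2.500) / (2) = 3.250

3.250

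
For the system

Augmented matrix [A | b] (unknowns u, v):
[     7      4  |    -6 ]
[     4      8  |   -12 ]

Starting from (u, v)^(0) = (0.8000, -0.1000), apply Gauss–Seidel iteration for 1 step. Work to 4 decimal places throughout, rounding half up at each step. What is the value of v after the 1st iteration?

-1.1000

Iteration 1:
  u = (-6 - (4)·-0.1000) / (7) = -0.8000
  v = (-12 - (4)·-0.8000) / (8) = -1.1000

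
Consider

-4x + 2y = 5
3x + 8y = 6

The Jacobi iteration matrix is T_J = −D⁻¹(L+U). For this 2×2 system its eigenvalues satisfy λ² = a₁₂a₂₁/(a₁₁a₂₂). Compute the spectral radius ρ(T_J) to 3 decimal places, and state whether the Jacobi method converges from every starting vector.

0.433

a₁₂a₂₁/(a₁₁a₂₂) = (2)·(3) / ((-4)·(8)) = -0.187500
ρ = √|-0.187500| = √0.187500 = 0.433
ρ < 1, so Jacobi converges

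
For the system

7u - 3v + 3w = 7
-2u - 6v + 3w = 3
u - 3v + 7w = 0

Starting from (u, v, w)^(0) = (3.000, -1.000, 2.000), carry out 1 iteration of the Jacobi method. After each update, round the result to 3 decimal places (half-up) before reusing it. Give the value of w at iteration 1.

Iteration 1:
  u = (7 - (-3)·-1.000 - (3)·2.000) / (7) = -0.286
  v = (3 - (-2)·3.000 - (3)·2.000) / (-6) = -0.500
  w = (0 - (1)·3.000 - (-3)·-1.000) / (7) = -0.857

-0.857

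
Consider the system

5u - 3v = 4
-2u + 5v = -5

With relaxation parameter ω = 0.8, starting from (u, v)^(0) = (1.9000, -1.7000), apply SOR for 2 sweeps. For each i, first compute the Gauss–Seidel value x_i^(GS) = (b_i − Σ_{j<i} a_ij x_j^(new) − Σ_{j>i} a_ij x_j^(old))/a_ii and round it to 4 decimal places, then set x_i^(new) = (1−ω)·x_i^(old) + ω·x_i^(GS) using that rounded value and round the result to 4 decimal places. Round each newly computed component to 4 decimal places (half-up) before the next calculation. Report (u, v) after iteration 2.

Iteration 1:
  u: GS value = (4 - (-3)·-1.7000) / (5) = -0.2200;  u ← (1−ω)·1.9000 + ω·-0.2200 = 0.2040
  v: GS value = (-5 - (-2)·0.2040) / (5) = -0.9184;  v ← (1−ω)·-1.7000 + ω·-0.9184 = -1.0747
Iteration 2:
  u: GS value = (4 - (-3)·-1.0747) / (5) = 0.1552;  u ← (1−ω)·0.2040 + ω·0.1552 = 0.1650
  v: GS value = (-5 - (-2)·0.1650) / (5) = -0.9340;  v ← (1−ω)·-1.0747 + ω·-0.9340 = -0.9621

(0.1650, -0.9621)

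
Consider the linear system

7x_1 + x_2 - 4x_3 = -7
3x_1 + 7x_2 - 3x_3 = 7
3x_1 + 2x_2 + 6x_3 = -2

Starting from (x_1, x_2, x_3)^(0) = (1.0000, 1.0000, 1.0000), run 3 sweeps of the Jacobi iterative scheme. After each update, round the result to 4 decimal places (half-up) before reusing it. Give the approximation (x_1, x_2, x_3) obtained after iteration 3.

(-1.3241, 1.6122, 0.3231)

Iteration 1:
  x_1 = (-7 - (1)·1.0000 - (-4)·1.0000) / (7) = -0.5714
  x_2 = (7 - (3)·1.0000 - (-3)·1.0000) / (7) = 1.0000
  x_3 = (-2 - (3)·1.0000 - (2)·1.0000) / (6) = -1.1667
Iteration 2:
  x_1 = (-7 - (1)·1.0000 - (-4)·-1.1667) / (7) = -1.8095
  x_2 = (7 - (3)·-0.5714 - (-3)·-1.1667) / (7) = 0.7449
  x_3 = (-2 - (3)·-0.5714 - (2)·1.0000) / (6) = -0.3810
Iteration 3:
  x_1 = (-7 - (1)·0.7449 - (-4)·-0.3810) / (7) = -1.3241
  x_2 = (7 - (3)·-1.8095 - (-3)·-0.3810) / (7) = 1.6122
  x_3 = (-2 - (3)·-1.8095 - (2)·0.7449) / (6) = 0.3231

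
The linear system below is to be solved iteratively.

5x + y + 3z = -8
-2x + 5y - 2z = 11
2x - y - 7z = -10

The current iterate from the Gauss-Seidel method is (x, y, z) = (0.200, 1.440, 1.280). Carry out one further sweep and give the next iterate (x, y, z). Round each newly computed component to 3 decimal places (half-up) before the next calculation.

One sweep:
  x = (-8 - (1)·1.440 - (3)·1.280) / (5) = -2.656
  y = (11 - (-2)·-2.656 - (-2)·1.280) / (5) = 1.650
  z = (-10 - (2)·-2.656 - (-1)·1.650) / (-7) = 0.434

(-2.656, 1.650, 0.434)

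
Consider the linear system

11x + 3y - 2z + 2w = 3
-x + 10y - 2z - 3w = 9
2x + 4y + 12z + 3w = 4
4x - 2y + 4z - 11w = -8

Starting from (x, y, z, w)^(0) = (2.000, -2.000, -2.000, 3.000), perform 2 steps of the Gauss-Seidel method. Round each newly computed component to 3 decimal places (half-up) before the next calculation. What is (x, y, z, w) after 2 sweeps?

Iteration 1:
  x = (3 - (3)·-2.000 - (-2)·-2.000 - (2)·3.000) / (11) = -0.091
  y = (9 - (-1)·-0.091 - (-2)·-2.000 - (-3)·3.000) / (10) = 1.391
  z = (4 - (2)·-0.091 - (4)·1.391 - (3)·3.000) / (12) = -0.865
  w = (-8 - (4)·-0.091 - (-2)·1.391 - (4)·-0.865) / (-11) = 0.127
Iteration 2:
  x = (3 - (3)·1.391 - (-2)·-0.865 - (2)·0.127) / (11) = -0.287
  y = (9 - (-1)·-0.287 - (-2)·-0.865 - (-3)·0.127) / (10) = 0.736
  z = (4 - (2)·-0.287 - (4)·0.736 - (3)·0.127) / (12) = 0.104
  w = (-8 - (4)·-0.287 - (-2)·0.736 - (4)·0.104) / (-11) = 0.527

(-0.287, 0.736, 0.104, 0.527)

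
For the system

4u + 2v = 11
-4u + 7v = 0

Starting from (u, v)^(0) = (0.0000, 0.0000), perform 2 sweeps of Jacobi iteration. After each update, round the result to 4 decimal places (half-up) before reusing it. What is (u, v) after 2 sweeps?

Iteration 1:
  u = (11 - (2)·0.0000) / (4) = 2.7500
  v = (0 - (-4)·0.0000) / (7) = 0.0000
Iteration 2:
  u = (11 - (2)·0.0000) / (4) = 2.7500
  v = (0 - (-4)·2.7500) / (7) = 1.5714

(2.7500, 1.5714)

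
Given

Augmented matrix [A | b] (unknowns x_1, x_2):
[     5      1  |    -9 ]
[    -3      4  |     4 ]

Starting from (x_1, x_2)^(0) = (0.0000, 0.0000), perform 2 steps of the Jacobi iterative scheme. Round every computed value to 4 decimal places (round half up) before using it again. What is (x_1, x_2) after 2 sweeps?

Iteration 1:
  x_1 = (-9 - (1)·0.0000) / (5) = -1.8000
  x_2 = (4 - (-3)·0.0000) / (4) = 1.0000
Iteration 2:
  x_1 = (-9 - (1)·1.0000) / (5) = -2.0000
  x_2 = (4 - (-3)·-1.8000) / (4) = -0.3500

(-2.0000, -0.3500)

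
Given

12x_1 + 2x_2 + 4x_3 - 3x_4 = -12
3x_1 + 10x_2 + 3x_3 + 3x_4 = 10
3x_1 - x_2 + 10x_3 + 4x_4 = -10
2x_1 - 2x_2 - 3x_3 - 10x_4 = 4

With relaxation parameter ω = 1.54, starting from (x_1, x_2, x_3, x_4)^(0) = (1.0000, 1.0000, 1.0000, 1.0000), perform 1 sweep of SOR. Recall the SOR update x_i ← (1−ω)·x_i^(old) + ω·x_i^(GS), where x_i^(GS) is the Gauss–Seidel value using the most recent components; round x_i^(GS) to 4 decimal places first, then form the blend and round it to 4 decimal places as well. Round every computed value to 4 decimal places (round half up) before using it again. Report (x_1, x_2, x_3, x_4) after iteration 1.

(-2.4650, 1.2148, -1.3701, -1.6563)

Iteration 1:
  x_1: GS value = (-12 - (2)·1.0000 - (4)·1.0000 - (-3)·1.0000) / (12) = -1.2500;  x_1 ← (1−ω)·1.0000 + ω·-1.2500 = -2.4650
  x_2: GS value = (10 - (3)·-2.4650 - (3)·1.0000 - (3)·1.0000) / (10) = 1.1395;  x_2 ← (1−ω)·1.0000 + ω·1.1395 = 1.2148
  x_3: GS value = (-10 - (3)·-2.4650 - (-1)·1.2148 - (4)·1.0000) / (10) = -0.5390;  x_3 ← (1−ω)·1.0000 + ω·-0.5390 = -1.3701
  x_4: GS value = (4 - (2)·-2.4650 - (-2)·1.2148 - (-3)·-1.3701) / (-10) = -0.7249;  x_4 ← (1−ω)·1.0000 + ω·-0.7249 = -1.6563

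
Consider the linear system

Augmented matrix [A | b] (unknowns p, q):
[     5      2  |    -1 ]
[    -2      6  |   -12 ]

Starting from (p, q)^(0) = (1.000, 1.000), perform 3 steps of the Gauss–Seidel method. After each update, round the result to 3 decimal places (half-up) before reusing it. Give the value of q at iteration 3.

Iteration 1:
  p = (-1 - (2)·1.000) / (5) = -0.600
  q = (-12 - (-2)·-0.600) / (6) = -2.200
Iteration 2:
  p = (-1 - (2)·-2.200) / (5) = 0.680
  q = (-12 - (-2)·0.680) / (6) = -1.773
Iteration 3:
  p = (-1 - (2)·-1.773) / (5) = 0.509
  q = (-12 - (-2)·0.509) / (6) = -1.830

-1.830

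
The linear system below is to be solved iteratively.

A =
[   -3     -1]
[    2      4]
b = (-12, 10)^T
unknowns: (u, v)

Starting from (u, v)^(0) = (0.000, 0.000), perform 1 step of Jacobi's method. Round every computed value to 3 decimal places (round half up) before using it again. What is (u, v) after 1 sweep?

Iteration 1:
  u = (-12 - (-1)·0.000) / (-3) = 4.000
  v = (10 - (2)·0.000) / (4) = 2.500

(4.000, 2.500)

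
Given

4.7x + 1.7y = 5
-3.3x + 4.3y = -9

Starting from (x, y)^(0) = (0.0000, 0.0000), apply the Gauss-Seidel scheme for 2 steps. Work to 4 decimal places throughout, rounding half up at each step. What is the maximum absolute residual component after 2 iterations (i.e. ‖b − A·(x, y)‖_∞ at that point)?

Iteration 1:
  x = (5 - (1.7)·0.0000) / (4.7) = 1.0638
  y = (-9 - (-3.3)·1.0638) / (4.3) = -1.2766
Iteration 2:
  x = (5 - (1.7)·-1.2766) / (4.7) = 1.5256
  y = (-9 - (-3.3)·1.5256) / (4.3) = -0.9222
Residual b − A·x = (-0.6026, -0.0001); ∞-norm = 0.6026

0.6026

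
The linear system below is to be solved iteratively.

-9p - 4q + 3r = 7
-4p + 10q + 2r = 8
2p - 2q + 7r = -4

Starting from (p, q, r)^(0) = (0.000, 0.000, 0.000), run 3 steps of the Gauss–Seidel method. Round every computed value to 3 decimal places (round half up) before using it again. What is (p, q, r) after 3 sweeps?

(-1.012, 0.425, -0.161)

Iteration 1:
  p = (7 - (-4)·0.000 - (3)·0.000) / (-9) = -0.778
  q = (8 - (-4)·-0.778 - (2)·0.000) / (10) = 0.489
  r = (-4 - (2)·-0.778 - (-2)·0.489) / (7) = -0.209
Iteration 2:
  p = (7 - (-4)·0.489 - (3)·-0.209) / (-9) = -1.065
  q = (8 - (-4)·-1.065 - (2)·-0.209) / (10) = 0.416
  r = (-4 - (2)·-1.065 - (-2)·0.416) / (7) = -0.148
Iteration 3:
  p = (7 - (-4)·0.416 - (3)·-0.148) / (-9) = -1.012
  q = (8 - (-4)·-1.012 - (2)·-0.148) / (10) = 0.425
  r = (-4 - (2)·-1.012 - (-2)·0.425) / (7) = -0.161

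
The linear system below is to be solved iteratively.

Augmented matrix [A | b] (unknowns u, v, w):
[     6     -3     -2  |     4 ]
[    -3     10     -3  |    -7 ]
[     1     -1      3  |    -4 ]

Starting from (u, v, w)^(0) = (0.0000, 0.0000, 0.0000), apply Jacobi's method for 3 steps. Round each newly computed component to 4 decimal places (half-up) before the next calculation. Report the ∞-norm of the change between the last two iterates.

Iteration 1:
  u = (4 - (-3)·0.0000 - (-2)·0.0000) / (6) = 0.6667
  v = (-7 - (-3)·0.0000 - (-3)·0.0000) / (10) = -0.7000
  w = (-4 - (1)·0.0000 - (-1)·0.0000) / (3) = -1.3333
Iteration 2:
  u = (4 - (-3)·-0.7000 - (-2)·-1.3333) / (6) = -0.1278
  v = (-7 - (-3)·0.6667 - (-3)·-1.3333) / (10) = -0.9000
  w = (-4 - (1)·0.6667 - (-1)·-0.7000) / (3) = -1.7889
Iteration 3:
  u = (4 - (-3)·-0.9000 - (-2)·-1.7889) / (6) = -0.3796
  v = (-7 - (-3)·-0.1278 - (-3)·-1.7889) / (10) = -1.2750
  w = (-4 - (1)·-0.1278 - (-1)·-0.9000) / (3) = -1.5907
Change: (-0.2518, -0.3750, 0.1982) → max |·| = 0.3750

0.3750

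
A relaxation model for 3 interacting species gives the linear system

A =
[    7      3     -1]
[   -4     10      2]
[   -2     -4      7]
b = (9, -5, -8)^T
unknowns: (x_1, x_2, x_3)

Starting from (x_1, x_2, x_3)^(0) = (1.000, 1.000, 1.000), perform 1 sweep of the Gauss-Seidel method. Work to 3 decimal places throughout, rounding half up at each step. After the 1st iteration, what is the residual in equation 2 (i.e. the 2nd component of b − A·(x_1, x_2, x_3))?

Iteration 1:
  x_1 = (9 - (3)·1.000 - (-1)·1.000) / (7) = 1.000
  x_2 = (-5 - (-4)·1.000 - (2)·1.000) / (10) = -0.300
  x_3 = (-8 - (-2)·1.000 - (-4)·-0.300) / (7) = -1.029
Residual b − A·x = (1.871, 4.058, 0.003)

4.058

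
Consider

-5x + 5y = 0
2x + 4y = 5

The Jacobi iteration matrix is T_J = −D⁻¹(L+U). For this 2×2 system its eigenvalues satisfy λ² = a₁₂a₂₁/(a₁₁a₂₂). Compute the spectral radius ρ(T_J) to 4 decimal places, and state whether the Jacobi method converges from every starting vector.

a₁₂a₂₁/(a₁₁a₂₂) = (5)·(2) / ((-5)·(4)) = -0.500000
ρ = √|-0.500000| = √0.500000 = 0.7071
ρ < 1, so Jacobi converges

0.7071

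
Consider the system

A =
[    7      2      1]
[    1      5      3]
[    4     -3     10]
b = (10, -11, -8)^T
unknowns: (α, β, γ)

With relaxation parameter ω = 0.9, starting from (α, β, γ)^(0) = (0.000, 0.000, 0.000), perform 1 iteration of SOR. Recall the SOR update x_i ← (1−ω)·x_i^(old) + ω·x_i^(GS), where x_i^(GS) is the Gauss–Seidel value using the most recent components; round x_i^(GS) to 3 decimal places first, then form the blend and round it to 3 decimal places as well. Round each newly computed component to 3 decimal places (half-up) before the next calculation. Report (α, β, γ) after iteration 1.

Iteration 1:
  α: GS value = (10 - (2)·0.000 - (1)·0.000) / (7) = 1.429;  α ← (1−ω)·0.000 + ω·1.429 = 1.286
  β: GS value = (-11 - (1)·1.286 - (3)·0.000) / (5) = -2.457;  β ← (1−ω)·0.000 + ω·-2.457 = -2.211
  γ: GS value = (-8 - (4)·1.286 - (-3)·-2.211) / (10) = -1.978;  γ ← (1−ω)·0.000 + ω·-1.978 = -1.780

(1.286, -2.211, -1.780)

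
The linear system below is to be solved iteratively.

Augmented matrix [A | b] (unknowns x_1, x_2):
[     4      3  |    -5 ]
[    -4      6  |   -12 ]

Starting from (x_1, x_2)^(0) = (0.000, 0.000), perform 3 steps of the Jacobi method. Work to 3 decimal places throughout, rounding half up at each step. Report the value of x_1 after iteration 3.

0.875

Iteration 1:
  x_1 = (-5 - (3)·0.000) / (4) = -1.250
  x_2 = (-12 - (-4)·0.000) / (6) = -2.000
Iteration 2:
  x_1 = (-5 - (3)·-2.000) / (4) = 0.250
  x_2 = (-12 - (-4)·-1.250) / (6) = -2.833
Iteration 3:
  x_1 = (-5 - (3)·-2.833) / (4) = 0.875
  x_2 = (-12 - (-4)·0.250) / (6) = -1.833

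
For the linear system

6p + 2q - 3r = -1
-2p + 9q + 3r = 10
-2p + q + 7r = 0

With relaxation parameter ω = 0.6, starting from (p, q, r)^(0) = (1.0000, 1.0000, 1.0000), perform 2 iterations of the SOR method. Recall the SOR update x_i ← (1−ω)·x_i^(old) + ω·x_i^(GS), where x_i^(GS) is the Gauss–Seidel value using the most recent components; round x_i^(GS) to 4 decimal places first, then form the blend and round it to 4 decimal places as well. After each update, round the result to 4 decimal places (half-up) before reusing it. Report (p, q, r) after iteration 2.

(-0.0071, 0.9558, 0.0727)

Iteration 1:
  p: GS value = (-1 - (2)·1.0000 - (-3)·1.0000) / (6) = 0.0000;  p ← (1−ω)·1.0000 + ω·0.0000 = 0.4000
  q: GS value = (10 - (-2)·0.4000 - (3)·1.0000) / (9) = 0.8667;  q ← (1−ω)·1.0000 + ω·0.8667 = 0.9200
  r: GS value = (0 - (-2)·0.4000 - (1)·0.9200) / (7) = -0.0171;  r ← (1−ω)·1.0000 + ω·-0.0171 = 0.3897
Iteration 2:
  p: GS value = (-1 - (2)·0.9200 - (-3)·0.3897) / (6) = -0.2785;  p ← (1−ω)·0.4000 + ω·-0.2785 = -0.0071
  q: GS value = (10 - (-2)·-0.0071 - (3)·0.3897) / (9) = 0.9796;  q ← (1−ω)·0.9200 + ω·0.9796 = 0.9558
  r: GS value = (0 - (-2)·-0.0071 - (1)·0.9558) / (7) = -0.1386;  r ← (1−ω)·0.3897 + ω·-0.1386 = 0.0727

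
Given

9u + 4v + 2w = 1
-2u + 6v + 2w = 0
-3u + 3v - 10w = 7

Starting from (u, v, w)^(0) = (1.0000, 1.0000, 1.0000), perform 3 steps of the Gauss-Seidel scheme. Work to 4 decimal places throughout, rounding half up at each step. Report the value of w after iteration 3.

Iteration 1:
  u = (1 - (4)·1.0000 - (2)·1.0000) / (9) = -0.5556
  v = (0 - (-2)·-0.5556 - (2)·1.0000) / (6) = -0.5185
  w = (7 - (-3)·-0.5556 - (3)·-0.5185) / (-10) = -0.6889
Iteration 2:
  u = (1 - (4)·-0.5185 - (2)·-0.6889) / (9) = 0.4946
  v = (0 - (-2)·0.4946 - (2)·-0.6889) / (6) = 0.3945
  w = (7 - (-3)·0.4946 - (3)·0.3945) / (-10) = -0.7300
Iteration 3:
  u = (1 - (4)·0.3945 - (2)·-0.7300) / (9) = 0.0980
  v = (0 - (-2)·0.0980 - (2)·-0.7300) / (6) = 0.2760
  w = (7 - (-3)·0.0980 - (3)·0.2760) / (-10) = -0.6466

-0.6466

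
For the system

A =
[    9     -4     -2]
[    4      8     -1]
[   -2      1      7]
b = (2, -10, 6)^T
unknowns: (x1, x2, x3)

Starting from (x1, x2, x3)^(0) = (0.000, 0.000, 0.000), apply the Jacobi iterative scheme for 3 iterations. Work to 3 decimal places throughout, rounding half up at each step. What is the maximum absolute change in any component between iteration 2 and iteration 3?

Iteration 1:
  x1 = (2 - (-4)·0.000 - (-2)·0.000) / (9) = 0.222
  x2 = (-10 - (4)·0.000 - (-1)·0.000) / (8) = -1.250
  x3 = (6 - (-2)·0.000 - (1)·0.000) / (7) = 0.857
Iteration 2:
  x1 = (2 - (-4)·-1.250 - (-2)·0.857) / (9) = -0.143
  x2 = (-10 - (4)·0.222 - (-1)·0.857) / (8) = -1.254
  x3 = (6 - (-2)·0.222 - (1)·-1.250) / (7) = 1.099
Iteration 3:
  x1 = (2 - (-4)·-1.254 - (-2)·1.099) / (9) = -0.091
  x2 = (-10 - (4)·-0.143 - (-1)·1.099) / (8) = -1.041
  x3 = (6 - (-2)·-0.143 - (1)·-1.254) / (7) = 0.995
Change: (0.052, 0.213, -0.104) → max |·| = 0.213

0.213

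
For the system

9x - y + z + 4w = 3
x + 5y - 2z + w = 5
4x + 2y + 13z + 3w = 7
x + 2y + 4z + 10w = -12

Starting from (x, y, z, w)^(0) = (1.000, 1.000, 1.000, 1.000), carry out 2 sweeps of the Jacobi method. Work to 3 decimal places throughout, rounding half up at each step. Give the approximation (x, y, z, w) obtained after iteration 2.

Iteration 1:
  x = (3 - (-1)·1.000 - (1)·1.000 - (4)·1.000) / (9) = -0.111
  y = (5 - (1)·1.000 - (-2)·1.000 - (1)·1.000) / (5) = 1.000
  z = (7 - (4)·1.000 - (2)·1.000 - (3)·1.000) / (13) = -0.154
  w = (-12 - (1)·1.000 - (2)·1.000 - (4)·1.000) / (10) = -1.900
Iteration 2:
  x = (3 - (-1)·1.000 - (1)·-0.154 - (4)·-1.900) / (9) = 1.306
  y = (5 - (1)·-0.111 - (-2)·-0.154 - (1)·-1.900) / (5) = 1.341
  z = (7 - (4)·-0.111 - (2)·1.000 - (3)·-1.900) / (13) = 0.857
  w = (-12 - (1)·-0.111 - (2)·1.000 - (4)·-0.154) / (10) = -1.327

(1.306, 1.341, 0.857, -1.327)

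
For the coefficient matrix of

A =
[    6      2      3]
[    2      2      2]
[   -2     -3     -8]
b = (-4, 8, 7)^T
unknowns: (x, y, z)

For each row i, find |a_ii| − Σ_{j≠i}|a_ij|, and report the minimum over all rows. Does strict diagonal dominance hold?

row 1: |6| − (2+3) = 1
row 2: |2| − (2+2) = -2
row 3: |-8| − (2+3) = 3
minimum over rows = -2 → not strictly diagonally dominant

-2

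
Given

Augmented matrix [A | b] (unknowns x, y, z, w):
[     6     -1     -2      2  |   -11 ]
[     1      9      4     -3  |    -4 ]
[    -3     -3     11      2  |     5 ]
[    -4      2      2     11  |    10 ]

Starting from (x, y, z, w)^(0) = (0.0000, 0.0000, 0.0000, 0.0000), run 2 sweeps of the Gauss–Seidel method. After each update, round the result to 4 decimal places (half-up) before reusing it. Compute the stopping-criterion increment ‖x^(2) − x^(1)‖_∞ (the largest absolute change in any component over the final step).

0.1793

Iteration 1:
  x = (-11 - (-1)·0.0000 - (-2)·0.0000 - (2)·0.0000) / (6) = -1.8333
  y = (-4 - (1)·-1.8333 - (4)·0.0000 - (-3)·0.0000) / (9) = -0.2407
  z = (5 - (-3)·-1.8333 - (-3)·-0.2407 - (2)·0.0000) / (11) = -0.1111
  w = (10 - (-4)·-1.8333 - (2)·-0.2407 - (2)·-0.1111) / (11) = 0.3064
Iteration 2:
  x = (-11 - (-1)·-0.2407 - (-2)·-0.1111 - (2)·0.3064) / (6) = -2.0126
  y = (-4 - (1)·-2.0126 - (4)·-0.1111 - (-3)·0.3064) / (9) = -0.0693
  z = (5 - (-3)·-2.0126 - (-3)·-0.0693 - (2)·0.3064) / (11) = -0.1690
  w = (10 - (-4)·-2.0126 - (2)·-0.0693 - (2)·-0.1690) / (11) = 0.2206
Change: (-0.1793, 0.1714, -0.0579, -0.0858) → max |·| = 0.1793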